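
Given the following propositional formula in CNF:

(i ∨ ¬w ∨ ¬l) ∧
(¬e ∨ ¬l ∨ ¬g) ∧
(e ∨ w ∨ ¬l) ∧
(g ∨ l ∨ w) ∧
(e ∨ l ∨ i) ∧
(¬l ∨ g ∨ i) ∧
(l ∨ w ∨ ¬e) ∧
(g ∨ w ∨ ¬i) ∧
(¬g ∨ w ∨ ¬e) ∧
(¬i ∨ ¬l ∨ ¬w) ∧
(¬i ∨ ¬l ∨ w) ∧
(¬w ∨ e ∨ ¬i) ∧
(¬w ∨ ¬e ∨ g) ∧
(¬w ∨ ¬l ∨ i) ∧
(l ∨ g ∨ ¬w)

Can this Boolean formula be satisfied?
Yes

Yes, the formula is satisfiable.

One satisfying assignment is: i=False, e=True, g=True, l=False, w=True

Verification: With this assignment, all 15 clauses evaluate to true.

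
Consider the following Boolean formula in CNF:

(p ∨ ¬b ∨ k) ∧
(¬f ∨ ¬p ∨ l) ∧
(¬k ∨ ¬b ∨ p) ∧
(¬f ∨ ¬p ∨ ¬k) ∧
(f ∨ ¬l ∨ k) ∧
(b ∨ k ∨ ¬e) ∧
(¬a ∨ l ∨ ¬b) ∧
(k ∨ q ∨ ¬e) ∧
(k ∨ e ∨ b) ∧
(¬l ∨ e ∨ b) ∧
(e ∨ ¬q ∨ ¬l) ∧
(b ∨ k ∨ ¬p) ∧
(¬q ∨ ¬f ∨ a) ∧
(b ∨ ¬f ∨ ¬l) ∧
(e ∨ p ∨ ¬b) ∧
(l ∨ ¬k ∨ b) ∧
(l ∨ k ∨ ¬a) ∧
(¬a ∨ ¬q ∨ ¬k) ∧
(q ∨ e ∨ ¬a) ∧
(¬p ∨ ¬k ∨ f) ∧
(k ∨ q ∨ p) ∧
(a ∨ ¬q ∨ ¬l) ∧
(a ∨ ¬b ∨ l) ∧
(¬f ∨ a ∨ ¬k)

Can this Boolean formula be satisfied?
Yes

Yes, the formula is satisfiable.

One satisfying assignment is: p=True, l=True, a=False, f=True, b=True, e=False, k=False, q=False

Verification: With this assignment, all 24 clauses evaluate to true.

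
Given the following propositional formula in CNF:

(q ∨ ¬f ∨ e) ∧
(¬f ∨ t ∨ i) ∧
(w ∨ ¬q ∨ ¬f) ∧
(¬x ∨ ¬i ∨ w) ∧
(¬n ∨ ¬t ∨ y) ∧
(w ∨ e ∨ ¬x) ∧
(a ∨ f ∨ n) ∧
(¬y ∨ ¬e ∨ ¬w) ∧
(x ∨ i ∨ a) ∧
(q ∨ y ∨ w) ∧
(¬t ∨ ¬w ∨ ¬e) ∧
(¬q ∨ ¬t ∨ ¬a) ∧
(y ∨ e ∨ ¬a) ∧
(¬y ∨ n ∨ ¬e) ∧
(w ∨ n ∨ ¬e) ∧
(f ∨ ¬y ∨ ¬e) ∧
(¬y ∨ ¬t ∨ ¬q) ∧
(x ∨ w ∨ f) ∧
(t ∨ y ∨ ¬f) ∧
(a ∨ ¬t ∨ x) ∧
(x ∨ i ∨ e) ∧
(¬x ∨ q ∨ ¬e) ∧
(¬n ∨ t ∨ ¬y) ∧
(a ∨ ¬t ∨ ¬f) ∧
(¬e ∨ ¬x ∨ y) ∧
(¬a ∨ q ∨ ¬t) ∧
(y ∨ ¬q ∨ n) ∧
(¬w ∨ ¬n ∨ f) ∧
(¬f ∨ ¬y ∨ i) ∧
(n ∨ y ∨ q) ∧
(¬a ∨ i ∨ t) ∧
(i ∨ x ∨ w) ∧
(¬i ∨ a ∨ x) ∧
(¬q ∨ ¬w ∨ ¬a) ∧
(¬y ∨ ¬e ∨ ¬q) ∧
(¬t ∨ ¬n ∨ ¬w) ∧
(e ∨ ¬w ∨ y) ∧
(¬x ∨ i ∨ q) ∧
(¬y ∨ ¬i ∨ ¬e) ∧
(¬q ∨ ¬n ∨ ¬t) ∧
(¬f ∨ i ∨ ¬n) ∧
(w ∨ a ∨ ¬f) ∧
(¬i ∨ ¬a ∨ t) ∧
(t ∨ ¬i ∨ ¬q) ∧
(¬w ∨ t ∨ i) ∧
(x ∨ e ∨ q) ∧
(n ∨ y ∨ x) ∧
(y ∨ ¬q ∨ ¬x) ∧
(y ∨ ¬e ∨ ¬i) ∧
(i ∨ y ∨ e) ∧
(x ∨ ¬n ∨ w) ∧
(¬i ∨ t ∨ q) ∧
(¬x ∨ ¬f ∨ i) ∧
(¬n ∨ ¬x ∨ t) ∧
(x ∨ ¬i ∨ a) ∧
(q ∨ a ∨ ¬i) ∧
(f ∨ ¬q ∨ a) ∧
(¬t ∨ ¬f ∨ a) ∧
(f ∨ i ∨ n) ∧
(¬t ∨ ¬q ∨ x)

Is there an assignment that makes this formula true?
No

No, the formula is not satisfiable.

No assignment of truth values to the variables can make all 60 clauses true simultaneously.

The formula is UNSAT (unsatisfiable).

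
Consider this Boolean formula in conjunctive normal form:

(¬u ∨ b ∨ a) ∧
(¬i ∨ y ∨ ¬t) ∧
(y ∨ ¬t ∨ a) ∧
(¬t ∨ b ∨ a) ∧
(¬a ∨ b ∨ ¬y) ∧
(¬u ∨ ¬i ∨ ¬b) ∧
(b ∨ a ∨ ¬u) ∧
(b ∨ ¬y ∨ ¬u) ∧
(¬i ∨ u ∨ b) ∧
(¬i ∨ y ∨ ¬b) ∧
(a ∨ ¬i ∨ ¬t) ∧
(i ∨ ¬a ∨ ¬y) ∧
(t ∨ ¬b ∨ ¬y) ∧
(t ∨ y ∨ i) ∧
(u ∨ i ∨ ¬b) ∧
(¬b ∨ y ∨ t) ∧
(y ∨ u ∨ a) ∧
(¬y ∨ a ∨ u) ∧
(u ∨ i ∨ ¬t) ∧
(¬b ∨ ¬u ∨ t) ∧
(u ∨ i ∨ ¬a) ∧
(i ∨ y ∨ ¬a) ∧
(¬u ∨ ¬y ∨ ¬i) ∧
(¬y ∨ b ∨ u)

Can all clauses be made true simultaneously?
Yes

Yes, the formula is satisfiable.

One satisfying assignment is: u=True, i=True, y=False, a=True, t=False, b=False

Verification: With this assignment, all 24 clauses evaluate to true.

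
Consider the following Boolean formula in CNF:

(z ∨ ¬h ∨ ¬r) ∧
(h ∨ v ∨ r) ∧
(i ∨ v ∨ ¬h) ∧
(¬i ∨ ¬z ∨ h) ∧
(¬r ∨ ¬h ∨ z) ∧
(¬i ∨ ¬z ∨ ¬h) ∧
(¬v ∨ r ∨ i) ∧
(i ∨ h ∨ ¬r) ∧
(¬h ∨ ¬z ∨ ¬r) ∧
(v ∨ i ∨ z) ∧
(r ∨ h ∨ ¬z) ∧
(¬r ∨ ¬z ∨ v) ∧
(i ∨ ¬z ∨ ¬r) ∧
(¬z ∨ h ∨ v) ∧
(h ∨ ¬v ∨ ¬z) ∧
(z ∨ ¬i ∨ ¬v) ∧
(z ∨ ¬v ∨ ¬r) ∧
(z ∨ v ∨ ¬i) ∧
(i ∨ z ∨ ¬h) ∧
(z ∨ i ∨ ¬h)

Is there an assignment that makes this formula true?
No

No, the formula is not satisfiable.

No assignment of truth values to the variables can make all 20 clauses true simultaneously.

The formula is UNSAT (unsatisfiable).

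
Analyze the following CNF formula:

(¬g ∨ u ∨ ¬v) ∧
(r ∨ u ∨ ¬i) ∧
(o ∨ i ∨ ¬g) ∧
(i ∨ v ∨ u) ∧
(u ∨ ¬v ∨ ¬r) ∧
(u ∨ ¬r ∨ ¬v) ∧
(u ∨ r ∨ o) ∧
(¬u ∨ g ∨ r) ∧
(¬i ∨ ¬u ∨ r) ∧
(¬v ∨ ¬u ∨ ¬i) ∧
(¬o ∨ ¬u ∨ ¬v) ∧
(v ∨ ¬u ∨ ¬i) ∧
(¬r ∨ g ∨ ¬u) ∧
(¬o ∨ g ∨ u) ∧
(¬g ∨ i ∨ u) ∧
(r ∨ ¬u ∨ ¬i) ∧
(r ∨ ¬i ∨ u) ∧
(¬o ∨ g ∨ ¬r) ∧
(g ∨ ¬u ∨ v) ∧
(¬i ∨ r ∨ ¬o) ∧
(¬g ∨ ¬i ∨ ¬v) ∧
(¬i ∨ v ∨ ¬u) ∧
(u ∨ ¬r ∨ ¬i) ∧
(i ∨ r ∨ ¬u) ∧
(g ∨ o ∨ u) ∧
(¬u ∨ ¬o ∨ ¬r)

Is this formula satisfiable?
No

No, the formula is not satisfiable.

No assignment of truth values to the variables can make all 26 clauses true simultaneously.

The formula is UNSAT (unsatisfiable).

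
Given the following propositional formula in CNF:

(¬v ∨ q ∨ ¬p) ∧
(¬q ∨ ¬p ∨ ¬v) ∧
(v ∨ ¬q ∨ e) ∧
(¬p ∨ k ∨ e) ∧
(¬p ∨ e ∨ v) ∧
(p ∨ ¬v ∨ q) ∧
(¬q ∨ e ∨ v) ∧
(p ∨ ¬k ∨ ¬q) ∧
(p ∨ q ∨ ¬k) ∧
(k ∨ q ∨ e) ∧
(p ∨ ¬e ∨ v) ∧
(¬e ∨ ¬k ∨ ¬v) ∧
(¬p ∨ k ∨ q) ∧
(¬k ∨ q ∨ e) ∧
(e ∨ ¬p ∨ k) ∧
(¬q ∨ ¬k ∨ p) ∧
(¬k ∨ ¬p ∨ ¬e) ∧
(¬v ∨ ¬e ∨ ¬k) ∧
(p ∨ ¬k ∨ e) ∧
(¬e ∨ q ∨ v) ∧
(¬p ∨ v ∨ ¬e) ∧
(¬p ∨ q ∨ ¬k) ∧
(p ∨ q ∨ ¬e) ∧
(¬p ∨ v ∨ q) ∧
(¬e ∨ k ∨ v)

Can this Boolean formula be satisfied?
Yes

Yes, the formula is satisfiable.

One satisfying assignment is: p=False, k=False, e=False, q=True, v=True

Verification: With this assignment, all 25 clauses evaluate to true.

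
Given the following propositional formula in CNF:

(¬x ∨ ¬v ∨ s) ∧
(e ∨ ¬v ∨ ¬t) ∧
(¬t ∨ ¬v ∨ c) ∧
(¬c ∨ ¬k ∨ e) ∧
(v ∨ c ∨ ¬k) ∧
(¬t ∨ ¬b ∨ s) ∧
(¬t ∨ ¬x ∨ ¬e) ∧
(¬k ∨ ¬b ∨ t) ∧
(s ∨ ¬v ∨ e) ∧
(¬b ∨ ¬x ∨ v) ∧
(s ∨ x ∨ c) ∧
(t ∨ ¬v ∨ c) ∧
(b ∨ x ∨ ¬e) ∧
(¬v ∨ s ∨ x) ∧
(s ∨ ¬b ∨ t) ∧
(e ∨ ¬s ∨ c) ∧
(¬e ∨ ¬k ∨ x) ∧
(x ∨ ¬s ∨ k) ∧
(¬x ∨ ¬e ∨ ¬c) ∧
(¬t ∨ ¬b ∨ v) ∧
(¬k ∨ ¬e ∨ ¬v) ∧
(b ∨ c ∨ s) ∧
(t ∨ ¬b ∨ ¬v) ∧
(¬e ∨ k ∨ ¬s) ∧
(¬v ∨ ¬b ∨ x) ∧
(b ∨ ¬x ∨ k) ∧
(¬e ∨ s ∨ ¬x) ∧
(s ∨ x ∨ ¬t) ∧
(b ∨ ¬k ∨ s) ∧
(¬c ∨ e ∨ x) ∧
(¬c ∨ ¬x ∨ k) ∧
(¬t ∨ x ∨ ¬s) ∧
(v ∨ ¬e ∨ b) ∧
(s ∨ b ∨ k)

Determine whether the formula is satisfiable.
No

No, the formula is not satisfiable.

No assignment of truth values to the variables can make all 34 clauses true simultaneously.

The formula is UNSAT (unsatisfiable).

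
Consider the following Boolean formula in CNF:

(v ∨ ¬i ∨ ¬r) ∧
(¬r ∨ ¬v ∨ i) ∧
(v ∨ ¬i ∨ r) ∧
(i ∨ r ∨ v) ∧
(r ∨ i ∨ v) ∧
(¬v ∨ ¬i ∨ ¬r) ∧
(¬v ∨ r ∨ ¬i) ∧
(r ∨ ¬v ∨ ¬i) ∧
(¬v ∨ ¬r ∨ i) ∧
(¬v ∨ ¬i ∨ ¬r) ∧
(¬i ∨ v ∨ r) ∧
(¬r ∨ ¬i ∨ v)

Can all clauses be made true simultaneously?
Yes

Yes, the formula is satisfiable.

One satisfying assignment is: r=False, i=False, v=True

Verification: With this assignment, all 12 clauses evaluate to true.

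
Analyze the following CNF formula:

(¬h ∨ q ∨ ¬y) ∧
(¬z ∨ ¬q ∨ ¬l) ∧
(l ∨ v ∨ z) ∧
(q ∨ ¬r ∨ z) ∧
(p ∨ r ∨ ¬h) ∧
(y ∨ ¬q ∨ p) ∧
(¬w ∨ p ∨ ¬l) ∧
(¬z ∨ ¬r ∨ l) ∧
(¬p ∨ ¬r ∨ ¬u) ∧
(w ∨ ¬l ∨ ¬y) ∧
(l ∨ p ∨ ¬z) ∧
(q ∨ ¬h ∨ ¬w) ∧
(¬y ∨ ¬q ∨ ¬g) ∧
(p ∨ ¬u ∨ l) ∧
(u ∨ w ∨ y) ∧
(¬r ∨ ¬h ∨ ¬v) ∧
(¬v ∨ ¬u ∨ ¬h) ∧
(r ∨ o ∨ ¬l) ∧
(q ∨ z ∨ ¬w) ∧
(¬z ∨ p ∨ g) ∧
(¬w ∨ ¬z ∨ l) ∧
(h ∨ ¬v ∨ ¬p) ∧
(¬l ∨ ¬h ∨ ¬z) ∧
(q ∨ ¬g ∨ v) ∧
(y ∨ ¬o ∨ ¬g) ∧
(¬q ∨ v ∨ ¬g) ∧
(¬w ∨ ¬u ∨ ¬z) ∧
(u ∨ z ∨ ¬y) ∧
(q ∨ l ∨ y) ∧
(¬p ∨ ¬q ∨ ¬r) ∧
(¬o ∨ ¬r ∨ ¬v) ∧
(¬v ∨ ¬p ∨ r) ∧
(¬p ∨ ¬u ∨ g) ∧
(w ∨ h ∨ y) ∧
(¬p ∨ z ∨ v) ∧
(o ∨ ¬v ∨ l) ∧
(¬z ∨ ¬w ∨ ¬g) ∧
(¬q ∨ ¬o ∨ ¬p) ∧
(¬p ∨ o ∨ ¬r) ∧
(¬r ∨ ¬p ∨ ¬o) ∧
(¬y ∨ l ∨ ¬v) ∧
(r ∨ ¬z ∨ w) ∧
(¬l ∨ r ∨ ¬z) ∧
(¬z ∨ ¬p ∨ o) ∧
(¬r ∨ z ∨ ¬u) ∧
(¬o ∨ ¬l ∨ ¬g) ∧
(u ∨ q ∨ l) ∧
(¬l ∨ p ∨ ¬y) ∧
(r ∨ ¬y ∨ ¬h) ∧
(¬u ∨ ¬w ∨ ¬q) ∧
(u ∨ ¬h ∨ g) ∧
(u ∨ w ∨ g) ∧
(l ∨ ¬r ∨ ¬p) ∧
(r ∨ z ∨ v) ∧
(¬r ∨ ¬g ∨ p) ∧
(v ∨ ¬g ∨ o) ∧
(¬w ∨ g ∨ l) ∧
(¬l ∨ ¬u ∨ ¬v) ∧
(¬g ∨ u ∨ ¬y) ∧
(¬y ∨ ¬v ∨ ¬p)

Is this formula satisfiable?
No

No, the formula is not satisfiable.

No assignment of truth values to the variables can make all 60 clauses true simultaneously.

The formula is UNSAT (unsatisfiable).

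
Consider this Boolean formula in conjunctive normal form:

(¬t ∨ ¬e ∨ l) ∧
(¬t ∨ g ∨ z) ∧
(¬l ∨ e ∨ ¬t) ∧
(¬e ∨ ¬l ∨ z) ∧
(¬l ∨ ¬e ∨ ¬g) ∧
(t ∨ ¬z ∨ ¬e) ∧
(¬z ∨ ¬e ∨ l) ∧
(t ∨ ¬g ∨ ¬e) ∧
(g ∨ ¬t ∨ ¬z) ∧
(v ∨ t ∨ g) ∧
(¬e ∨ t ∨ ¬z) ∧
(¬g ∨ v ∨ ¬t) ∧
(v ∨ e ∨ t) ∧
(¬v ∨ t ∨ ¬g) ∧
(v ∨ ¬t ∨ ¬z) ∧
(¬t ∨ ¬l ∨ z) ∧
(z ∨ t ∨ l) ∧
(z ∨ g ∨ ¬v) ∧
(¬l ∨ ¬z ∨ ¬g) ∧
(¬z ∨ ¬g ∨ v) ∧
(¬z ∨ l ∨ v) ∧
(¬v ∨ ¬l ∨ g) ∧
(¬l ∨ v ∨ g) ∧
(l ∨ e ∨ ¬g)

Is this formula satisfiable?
Yes

Yes, the formula is satisfiable.

One satisfying assignment is: l=False, g=False, t=False, v=True, e=False, z=True

Verification: With this assignment, all 24 clauses evaluate to true.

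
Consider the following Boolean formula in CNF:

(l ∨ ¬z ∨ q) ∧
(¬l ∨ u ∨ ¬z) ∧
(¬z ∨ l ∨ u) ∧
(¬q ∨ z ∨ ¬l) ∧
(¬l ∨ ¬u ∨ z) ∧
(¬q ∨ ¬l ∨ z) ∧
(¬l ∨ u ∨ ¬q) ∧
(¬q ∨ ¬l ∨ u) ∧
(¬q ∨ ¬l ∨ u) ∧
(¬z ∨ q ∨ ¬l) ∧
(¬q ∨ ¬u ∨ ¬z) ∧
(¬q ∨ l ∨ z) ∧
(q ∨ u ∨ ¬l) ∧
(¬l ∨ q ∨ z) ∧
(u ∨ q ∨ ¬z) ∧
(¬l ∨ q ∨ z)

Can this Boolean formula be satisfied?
Yes

Yes, the formula is satisfiable.

One satisfying assignment is: q=False, u=False, l=False, z=False

Verification: With this assignment, all 16 clauses evaluate to true.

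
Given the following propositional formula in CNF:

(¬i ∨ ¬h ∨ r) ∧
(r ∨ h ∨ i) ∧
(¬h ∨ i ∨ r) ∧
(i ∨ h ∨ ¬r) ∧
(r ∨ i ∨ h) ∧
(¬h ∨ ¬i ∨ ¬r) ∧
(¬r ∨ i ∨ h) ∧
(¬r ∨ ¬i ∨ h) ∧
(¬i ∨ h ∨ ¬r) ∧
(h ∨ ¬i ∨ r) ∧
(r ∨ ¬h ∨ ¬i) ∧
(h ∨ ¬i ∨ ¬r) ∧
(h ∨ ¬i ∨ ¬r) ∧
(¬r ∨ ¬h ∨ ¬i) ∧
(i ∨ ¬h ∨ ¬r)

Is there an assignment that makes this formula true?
No

No, the formula is not satisfiable.

No assignment of truth values to the variables can make all 15 clauses true simultaneously.

The formula is UNSAT (unsatisfiable).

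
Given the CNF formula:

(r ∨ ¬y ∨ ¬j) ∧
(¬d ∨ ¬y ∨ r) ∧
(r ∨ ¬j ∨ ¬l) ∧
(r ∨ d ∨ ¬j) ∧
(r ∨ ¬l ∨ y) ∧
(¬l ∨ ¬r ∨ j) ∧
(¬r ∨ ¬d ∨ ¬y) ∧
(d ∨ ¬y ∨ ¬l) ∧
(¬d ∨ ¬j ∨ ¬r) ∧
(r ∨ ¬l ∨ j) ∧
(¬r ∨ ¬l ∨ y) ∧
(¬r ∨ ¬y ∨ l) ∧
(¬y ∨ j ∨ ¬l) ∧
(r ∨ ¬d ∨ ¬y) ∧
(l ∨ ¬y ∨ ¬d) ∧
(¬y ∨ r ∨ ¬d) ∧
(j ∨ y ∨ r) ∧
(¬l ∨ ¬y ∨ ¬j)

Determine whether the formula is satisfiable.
Yes

Yes, the formula is satisfiable.

One satisfying assignment is: j=False, r=True, d=False, y=False, l=False

Verification: With this assignment, all 18 clauses evaluate to true.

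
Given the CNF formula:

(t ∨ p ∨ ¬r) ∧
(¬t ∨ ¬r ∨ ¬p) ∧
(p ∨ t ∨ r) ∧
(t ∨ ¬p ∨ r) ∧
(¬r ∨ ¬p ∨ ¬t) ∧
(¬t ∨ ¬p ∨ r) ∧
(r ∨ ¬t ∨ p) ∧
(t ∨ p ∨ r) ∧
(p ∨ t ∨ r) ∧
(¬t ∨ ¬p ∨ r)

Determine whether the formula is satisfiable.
Yes

Yes, the formula is satisfiable.

One satisfying assignment is: t=False, p=True, r=True

Verification: With this assignment, all 10 clauses evaluate to true.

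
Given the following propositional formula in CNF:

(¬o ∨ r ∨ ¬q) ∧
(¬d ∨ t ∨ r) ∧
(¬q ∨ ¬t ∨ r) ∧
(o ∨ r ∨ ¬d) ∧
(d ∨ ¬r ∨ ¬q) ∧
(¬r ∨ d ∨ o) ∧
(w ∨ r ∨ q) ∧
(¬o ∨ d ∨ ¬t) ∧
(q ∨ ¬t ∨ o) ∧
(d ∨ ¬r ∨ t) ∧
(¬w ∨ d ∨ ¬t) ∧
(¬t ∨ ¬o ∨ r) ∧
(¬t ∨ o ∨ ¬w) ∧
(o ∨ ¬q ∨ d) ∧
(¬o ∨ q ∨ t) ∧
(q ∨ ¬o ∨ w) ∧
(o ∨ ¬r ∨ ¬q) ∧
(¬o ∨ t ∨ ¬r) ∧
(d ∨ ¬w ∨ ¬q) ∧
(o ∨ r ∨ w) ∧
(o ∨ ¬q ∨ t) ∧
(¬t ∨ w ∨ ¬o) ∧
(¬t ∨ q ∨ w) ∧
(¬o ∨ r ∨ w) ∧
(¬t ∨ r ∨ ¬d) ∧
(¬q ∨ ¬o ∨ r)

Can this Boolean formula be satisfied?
Yes

Yes, the formula is satisfiable.

One satisfying assignment is: q=False, w=True, t=False, o=False, r=False, d=False

Verification: With this assignment, all 26 clauses evaluate to true.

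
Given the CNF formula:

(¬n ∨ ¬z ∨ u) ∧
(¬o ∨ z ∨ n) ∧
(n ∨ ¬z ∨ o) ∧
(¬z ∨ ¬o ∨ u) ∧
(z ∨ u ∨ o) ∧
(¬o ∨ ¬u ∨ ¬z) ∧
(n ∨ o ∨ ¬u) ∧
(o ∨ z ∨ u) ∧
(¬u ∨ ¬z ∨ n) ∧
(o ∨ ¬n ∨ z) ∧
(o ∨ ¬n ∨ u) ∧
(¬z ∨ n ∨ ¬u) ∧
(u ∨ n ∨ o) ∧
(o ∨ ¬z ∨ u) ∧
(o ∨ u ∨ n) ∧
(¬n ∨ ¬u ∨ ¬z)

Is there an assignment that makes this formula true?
Yes

Yes, the formula is satisfiable.

One satisfying assignment is: z=False, n=True, u=True, o=True

Verification: With this assignment, all 16 clauses evaluate to true.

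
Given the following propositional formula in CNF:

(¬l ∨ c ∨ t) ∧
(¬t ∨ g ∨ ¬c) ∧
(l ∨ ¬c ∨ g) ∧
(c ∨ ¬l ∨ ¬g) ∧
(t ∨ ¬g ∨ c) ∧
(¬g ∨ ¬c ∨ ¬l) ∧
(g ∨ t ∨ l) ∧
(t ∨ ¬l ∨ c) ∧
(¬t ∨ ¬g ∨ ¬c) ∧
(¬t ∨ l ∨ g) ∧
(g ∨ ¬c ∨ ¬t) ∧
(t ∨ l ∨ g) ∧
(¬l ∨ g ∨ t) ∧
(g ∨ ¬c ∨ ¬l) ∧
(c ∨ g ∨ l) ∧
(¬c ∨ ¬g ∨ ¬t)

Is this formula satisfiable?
Yes

Yes, the formula is satisfiable.

One satisfying assignment is: c=False, g=False, l=True, t=True

Verification: With this assignment, all 16 clauses evaluate to true.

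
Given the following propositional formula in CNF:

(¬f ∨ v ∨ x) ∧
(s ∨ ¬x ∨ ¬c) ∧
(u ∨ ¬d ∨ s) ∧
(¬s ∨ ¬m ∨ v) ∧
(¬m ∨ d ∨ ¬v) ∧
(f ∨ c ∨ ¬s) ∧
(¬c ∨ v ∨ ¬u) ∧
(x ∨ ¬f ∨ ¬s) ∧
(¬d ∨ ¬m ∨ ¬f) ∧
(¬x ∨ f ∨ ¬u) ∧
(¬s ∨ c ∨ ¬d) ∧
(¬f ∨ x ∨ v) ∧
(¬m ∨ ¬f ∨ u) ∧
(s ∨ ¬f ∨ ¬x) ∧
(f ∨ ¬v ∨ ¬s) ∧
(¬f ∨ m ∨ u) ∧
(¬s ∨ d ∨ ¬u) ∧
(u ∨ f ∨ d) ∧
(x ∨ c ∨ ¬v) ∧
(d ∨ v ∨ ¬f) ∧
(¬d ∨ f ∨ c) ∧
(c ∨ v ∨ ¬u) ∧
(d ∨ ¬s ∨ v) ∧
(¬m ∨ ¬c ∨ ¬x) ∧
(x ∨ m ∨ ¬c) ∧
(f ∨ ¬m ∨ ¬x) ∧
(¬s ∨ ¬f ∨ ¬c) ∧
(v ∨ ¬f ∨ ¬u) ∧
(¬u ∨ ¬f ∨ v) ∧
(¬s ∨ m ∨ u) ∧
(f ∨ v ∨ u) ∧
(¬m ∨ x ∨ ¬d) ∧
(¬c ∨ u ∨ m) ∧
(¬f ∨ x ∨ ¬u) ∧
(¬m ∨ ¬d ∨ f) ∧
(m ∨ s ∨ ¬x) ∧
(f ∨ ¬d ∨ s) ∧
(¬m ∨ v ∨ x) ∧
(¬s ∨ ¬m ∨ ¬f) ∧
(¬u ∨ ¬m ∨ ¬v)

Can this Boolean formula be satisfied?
No

No, the formula is not satisfiable.

No assignment of truth values to the variables can make all 40 clauses true simultaneously.

The formula is UNSAT (unsatisfiable).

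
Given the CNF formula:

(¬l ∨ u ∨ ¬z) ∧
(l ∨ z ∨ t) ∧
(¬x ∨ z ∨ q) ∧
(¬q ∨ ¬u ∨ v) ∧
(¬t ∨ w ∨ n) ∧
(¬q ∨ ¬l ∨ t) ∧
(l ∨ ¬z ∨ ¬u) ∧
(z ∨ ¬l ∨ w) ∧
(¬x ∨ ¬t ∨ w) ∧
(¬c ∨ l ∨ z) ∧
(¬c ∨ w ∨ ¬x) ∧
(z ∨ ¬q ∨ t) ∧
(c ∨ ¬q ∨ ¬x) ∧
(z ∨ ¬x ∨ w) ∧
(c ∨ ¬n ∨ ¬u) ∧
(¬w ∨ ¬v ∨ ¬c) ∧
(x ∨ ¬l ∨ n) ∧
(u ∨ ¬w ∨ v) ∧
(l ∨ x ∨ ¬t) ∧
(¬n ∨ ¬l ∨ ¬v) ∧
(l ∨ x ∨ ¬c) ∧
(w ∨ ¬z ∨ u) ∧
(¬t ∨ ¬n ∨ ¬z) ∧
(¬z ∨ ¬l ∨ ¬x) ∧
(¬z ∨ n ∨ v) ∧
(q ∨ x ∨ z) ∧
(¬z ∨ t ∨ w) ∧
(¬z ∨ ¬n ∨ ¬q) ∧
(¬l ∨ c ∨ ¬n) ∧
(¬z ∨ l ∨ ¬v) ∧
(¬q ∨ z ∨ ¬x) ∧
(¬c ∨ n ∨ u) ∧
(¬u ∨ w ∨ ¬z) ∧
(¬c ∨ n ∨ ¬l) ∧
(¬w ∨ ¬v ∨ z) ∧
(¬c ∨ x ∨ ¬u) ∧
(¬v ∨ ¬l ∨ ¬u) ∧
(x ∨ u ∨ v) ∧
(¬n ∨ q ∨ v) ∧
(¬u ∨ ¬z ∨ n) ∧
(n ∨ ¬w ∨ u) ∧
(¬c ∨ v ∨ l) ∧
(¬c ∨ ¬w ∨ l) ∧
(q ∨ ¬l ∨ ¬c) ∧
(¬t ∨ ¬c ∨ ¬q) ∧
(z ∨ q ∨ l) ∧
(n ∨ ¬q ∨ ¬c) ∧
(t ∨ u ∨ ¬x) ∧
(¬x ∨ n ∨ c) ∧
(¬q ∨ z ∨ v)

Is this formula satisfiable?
No

No, the formula is not satisfiable.

No assignment of truth values to the variables can make all 50 clauses true simultaneously.

The formula is UNSAT (unsatisfiable).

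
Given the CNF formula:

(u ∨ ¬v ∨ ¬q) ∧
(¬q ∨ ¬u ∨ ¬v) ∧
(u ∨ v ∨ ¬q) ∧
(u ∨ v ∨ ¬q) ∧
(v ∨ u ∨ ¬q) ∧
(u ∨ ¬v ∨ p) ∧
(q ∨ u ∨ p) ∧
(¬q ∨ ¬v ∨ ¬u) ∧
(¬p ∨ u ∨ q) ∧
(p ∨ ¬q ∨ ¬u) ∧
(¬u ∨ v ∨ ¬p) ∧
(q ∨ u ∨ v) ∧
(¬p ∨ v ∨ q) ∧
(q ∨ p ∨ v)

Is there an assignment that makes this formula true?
Yes

Yes, the formula is satisfiable.

One satisfying assignment is: u=True, q=False, p=False, v=True

Verification: With this assignment, all 14 clauses evaluate to true.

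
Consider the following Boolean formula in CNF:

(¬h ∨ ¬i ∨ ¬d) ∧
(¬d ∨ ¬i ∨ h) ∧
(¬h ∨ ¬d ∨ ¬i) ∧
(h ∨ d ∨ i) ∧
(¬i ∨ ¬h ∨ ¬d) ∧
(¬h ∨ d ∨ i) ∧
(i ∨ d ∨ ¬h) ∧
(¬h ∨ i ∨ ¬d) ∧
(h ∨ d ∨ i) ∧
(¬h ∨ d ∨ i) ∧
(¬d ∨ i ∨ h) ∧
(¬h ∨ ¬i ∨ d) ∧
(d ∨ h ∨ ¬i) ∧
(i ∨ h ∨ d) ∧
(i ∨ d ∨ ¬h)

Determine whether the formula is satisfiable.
No

No, the formula is not satisfiable.

No assignment of truth values to the variables can make all 15 clauses true simultaneously.

The formula is UNSAT (unsatisfiable).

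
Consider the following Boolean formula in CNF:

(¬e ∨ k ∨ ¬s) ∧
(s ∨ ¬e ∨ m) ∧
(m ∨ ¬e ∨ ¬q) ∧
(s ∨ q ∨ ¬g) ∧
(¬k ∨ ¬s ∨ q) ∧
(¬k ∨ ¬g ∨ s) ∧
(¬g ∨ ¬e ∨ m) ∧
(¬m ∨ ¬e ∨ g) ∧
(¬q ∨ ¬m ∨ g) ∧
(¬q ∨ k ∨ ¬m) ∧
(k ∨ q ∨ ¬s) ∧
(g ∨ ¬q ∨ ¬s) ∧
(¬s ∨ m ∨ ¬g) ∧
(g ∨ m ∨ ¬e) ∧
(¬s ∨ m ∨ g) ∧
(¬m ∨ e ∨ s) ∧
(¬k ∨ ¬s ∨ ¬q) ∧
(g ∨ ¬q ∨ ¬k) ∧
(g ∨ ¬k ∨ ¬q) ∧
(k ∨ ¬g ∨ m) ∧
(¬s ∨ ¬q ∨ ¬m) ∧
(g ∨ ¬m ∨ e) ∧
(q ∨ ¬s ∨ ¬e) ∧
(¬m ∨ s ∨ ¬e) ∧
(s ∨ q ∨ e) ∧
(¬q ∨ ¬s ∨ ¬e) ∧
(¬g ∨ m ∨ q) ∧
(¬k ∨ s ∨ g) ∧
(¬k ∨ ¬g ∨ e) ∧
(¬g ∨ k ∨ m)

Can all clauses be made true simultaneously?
Yes

Yes, the formula is satisfiable.

One satisfying assignment is: e=False, q=True, s=False, g=False, m=False, k=False

Verification: With this assignment, all 30 clauses evaluate to true.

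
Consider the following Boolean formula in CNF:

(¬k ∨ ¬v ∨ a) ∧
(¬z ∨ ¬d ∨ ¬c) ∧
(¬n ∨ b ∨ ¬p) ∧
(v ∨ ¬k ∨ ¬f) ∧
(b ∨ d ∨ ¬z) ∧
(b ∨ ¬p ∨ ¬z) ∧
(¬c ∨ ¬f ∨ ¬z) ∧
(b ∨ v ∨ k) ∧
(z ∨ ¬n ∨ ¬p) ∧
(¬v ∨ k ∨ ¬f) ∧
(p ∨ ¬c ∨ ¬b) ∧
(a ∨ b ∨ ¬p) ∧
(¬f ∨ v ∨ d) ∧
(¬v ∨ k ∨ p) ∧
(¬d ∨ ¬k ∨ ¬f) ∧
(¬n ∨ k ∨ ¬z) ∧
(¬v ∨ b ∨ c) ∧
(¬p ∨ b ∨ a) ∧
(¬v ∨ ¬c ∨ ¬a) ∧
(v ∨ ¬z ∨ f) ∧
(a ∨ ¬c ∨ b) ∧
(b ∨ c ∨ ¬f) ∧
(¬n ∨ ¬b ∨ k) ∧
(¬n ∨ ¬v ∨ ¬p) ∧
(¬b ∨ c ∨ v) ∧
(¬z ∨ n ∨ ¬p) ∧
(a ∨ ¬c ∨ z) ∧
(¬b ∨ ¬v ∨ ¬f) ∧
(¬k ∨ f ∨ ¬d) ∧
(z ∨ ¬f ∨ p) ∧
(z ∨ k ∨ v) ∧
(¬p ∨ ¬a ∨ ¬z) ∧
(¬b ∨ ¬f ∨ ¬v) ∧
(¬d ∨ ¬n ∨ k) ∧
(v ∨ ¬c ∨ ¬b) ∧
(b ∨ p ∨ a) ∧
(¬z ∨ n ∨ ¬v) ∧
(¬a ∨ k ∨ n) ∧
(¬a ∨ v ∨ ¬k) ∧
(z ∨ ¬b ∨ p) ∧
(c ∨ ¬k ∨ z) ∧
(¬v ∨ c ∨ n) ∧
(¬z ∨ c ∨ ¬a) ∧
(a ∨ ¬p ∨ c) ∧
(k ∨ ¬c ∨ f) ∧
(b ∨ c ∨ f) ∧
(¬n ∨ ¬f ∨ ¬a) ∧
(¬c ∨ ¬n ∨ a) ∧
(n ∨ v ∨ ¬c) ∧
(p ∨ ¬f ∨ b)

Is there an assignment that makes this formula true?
No

No, the formula is not satisfiable.

No assignment of truth values to the variables can make all 50 clauses true simultaneously.

The formula is UNSAT (unsatisfiable).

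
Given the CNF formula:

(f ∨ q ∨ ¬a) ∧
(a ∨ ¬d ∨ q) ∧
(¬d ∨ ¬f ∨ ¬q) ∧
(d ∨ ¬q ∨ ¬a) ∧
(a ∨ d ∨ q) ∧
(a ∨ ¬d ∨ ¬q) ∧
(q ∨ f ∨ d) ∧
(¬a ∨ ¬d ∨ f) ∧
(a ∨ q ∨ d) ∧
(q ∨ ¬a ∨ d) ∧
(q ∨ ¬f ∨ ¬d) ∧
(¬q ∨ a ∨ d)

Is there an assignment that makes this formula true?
No

No, the formula is not satisfiable.

No assignment of truth values to the variables can make all 12 clauses true simultaneously.

The formula is UNSAT (unsatisfiable).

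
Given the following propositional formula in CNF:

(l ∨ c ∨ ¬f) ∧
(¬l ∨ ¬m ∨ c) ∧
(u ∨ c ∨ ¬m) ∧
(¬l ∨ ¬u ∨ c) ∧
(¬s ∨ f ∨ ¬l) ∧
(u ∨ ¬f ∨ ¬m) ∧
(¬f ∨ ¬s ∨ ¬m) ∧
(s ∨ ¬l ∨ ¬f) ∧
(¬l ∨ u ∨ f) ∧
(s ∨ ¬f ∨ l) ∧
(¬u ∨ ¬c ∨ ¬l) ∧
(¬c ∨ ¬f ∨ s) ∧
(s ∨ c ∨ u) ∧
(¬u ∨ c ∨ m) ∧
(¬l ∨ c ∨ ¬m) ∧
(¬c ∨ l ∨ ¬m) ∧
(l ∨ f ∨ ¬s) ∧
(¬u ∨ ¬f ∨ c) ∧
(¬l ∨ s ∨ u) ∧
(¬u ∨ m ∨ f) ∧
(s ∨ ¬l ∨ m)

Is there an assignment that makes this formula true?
Yes

Yes, the formula is satisfiable.

One satisfying assignment is: l=False, c=True, m=False, u=False, f=False, s=False

Verification: With this assignment, all 21 clauses evaluate to true.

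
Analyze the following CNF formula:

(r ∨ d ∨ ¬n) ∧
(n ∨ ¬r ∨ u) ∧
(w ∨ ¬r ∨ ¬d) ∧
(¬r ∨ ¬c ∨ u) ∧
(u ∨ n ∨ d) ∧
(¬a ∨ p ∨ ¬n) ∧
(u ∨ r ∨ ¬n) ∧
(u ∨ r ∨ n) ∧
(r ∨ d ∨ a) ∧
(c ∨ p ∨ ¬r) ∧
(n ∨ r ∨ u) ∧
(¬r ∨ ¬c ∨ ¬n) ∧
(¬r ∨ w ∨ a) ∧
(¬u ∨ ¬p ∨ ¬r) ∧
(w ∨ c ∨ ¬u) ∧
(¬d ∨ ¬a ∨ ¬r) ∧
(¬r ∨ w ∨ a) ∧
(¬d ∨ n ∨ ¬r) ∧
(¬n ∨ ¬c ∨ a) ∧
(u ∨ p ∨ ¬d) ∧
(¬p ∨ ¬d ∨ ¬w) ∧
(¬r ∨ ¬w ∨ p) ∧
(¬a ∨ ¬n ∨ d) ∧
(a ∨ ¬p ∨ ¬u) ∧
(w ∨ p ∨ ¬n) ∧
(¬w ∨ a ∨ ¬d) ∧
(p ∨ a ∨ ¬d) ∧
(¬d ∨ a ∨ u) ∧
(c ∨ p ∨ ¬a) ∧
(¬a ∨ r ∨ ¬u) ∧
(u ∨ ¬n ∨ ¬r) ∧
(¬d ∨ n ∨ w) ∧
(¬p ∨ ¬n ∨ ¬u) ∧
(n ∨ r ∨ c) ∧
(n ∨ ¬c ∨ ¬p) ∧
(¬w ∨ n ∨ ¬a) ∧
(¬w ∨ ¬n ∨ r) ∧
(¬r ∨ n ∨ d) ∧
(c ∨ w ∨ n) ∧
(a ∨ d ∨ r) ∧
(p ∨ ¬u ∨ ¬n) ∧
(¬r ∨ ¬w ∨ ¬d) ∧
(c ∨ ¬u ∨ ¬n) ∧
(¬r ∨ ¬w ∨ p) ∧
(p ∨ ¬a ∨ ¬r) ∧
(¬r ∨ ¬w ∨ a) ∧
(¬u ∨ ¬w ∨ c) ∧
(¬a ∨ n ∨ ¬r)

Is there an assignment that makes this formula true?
No

No, the formula is not satisfiable.

No assignment of truth values to the variables can make all 48 clauses true simultaneously.

The formula is UNSAT (unsatisfiable).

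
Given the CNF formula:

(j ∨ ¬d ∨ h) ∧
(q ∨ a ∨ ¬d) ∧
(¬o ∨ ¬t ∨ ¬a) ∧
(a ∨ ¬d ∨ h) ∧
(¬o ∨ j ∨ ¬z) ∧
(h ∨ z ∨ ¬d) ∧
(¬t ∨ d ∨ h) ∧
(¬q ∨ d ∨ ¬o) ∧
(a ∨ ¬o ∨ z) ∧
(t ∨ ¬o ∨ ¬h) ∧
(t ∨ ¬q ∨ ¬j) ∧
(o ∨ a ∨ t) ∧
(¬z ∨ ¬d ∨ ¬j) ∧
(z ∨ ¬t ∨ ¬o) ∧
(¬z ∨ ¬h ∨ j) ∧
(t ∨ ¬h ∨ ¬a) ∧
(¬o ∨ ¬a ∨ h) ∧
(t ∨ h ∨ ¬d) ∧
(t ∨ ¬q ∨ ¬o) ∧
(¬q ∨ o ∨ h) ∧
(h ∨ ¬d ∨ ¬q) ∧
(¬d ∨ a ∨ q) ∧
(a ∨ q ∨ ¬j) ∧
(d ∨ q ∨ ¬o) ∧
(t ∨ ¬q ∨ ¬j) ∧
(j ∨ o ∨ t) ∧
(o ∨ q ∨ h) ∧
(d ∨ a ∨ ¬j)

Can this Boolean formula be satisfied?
Yes

Yes, the formula is satisfiable.

One satisfying assignment is: z=False, t=True, o=False, a=True, h=True, j=True, d=False, q=False

Verification: With this assignment, all 28 clauses evaluate to true.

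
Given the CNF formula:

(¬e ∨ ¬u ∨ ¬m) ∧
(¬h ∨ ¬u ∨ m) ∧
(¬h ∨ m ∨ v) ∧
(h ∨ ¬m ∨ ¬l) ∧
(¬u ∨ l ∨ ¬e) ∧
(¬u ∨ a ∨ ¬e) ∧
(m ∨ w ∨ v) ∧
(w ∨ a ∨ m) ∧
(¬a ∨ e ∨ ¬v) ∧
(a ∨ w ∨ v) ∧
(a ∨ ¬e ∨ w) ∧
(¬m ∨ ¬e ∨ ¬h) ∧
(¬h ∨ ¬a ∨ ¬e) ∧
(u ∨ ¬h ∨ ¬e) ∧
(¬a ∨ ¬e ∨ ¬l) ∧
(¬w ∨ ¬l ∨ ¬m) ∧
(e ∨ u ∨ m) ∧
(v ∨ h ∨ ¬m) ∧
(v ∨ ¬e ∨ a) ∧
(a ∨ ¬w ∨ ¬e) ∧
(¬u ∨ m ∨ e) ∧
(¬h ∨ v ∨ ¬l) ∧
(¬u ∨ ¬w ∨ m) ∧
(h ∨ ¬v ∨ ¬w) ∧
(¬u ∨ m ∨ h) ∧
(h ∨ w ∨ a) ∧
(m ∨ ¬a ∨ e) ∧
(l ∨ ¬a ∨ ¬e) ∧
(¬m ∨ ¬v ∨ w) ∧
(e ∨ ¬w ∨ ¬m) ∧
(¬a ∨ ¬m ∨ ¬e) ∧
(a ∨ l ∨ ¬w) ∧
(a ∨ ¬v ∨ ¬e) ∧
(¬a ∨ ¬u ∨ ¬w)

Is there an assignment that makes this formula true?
Yes

Yes, the formula is satisfiable.

One satisfying assignment is: w=False, u=False, a=True, e=False, l=False, m=True, h=True, v=False

Verification: With this assignment, all 34 clauses evaluate to true.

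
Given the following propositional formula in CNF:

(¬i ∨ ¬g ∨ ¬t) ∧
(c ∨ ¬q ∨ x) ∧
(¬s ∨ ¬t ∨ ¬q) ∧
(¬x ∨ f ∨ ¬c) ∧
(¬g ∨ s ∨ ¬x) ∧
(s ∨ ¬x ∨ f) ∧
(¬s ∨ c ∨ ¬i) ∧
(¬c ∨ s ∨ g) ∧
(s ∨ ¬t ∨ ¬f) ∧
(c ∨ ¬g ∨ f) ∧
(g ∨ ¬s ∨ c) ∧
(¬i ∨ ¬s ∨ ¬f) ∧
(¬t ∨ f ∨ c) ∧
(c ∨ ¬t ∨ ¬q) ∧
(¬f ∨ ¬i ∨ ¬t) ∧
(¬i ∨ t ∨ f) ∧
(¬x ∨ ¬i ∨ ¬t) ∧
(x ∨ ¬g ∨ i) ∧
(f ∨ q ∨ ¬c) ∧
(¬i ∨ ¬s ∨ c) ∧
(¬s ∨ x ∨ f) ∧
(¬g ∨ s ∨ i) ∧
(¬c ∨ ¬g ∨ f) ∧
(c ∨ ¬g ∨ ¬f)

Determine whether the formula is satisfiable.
Yes

Yes, the formula is satisfiable.

One satisfying assignment is: g=False, i=False, t=False, x=False, f=False, c=False, s=False, q=False

Verification: With this assignment, all 24 clauses evaluate to true.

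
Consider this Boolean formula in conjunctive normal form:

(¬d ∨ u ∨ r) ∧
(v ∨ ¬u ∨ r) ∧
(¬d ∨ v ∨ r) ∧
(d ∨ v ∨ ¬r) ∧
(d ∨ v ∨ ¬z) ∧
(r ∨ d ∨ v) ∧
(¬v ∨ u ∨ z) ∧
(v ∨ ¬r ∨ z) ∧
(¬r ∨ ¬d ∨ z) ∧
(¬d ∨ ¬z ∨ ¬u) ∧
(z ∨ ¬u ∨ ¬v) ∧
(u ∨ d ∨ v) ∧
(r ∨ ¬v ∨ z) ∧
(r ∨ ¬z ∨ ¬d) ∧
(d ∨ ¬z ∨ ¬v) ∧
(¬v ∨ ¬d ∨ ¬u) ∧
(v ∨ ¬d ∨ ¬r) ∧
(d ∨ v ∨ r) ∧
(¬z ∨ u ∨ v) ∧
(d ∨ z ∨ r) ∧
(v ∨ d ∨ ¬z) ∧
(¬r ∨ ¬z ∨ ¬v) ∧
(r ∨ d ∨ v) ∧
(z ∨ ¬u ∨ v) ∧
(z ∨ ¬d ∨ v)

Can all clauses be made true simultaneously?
No

No, the formula is not satisfiable.

No assignment of truth values to the variables can make all 25 clauses true simultaneously.

The formula is UNSAT (unsatisfiable).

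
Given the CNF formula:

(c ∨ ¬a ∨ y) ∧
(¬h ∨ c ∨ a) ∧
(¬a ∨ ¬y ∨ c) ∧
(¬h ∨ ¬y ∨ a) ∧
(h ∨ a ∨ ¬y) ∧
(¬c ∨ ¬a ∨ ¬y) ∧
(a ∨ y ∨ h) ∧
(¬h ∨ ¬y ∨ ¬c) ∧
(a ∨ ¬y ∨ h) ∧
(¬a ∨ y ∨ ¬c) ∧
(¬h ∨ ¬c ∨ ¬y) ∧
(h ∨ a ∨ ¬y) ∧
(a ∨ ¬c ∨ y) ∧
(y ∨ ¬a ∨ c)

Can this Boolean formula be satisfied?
No

No, the formula is not satisfiable.

No assignment of truth values to the variables can make all 14 clauses true simultaneously.

The formula is UNSAT (unsatisfiable).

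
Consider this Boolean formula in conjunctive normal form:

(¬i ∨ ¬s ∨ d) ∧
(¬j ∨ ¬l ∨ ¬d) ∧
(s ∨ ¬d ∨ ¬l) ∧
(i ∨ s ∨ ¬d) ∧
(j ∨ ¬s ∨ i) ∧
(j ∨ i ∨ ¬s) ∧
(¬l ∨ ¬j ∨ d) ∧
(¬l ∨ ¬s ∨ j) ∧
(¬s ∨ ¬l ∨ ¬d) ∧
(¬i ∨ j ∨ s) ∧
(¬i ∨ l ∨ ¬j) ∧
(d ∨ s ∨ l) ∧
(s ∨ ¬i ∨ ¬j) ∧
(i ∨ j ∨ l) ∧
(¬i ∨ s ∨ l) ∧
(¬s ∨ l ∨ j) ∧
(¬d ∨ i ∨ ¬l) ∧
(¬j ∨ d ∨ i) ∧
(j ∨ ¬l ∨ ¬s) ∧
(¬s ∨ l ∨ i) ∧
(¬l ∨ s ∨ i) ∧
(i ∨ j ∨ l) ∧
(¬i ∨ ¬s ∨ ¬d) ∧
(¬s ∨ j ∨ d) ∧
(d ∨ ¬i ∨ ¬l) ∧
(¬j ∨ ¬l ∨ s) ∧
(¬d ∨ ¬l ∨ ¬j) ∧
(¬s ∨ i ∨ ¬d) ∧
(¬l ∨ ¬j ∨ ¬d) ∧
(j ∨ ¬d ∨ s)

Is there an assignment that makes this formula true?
No

No, the formula is not satisfiable.

No assignment of truth values to the variables can make all 30 clauses true simultaneously.

The formula is UNSAT (unsatisfiable).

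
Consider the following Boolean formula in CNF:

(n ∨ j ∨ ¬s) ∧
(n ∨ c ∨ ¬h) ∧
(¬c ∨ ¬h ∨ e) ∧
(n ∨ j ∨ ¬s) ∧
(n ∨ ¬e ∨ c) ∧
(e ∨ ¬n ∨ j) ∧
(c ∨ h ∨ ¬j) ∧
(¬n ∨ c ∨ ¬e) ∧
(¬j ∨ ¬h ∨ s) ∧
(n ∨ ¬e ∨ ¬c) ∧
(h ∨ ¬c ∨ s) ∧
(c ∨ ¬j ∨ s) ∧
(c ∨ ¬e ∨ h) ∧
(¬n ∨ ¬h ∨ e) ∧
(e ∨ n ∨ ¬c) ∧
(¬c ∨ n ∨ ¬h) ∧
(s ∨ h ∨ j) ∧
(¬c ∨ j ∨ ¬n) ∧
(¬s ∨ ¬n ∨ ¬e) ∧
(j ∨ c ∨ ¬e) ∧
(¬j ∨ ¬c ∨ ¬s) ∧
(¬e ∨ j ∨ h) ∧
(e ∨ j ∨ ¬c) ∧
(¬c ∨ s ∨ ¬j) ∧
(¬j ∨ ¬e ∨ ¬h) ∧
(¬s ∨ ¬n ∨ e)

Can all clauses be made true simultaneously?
No

No, the formula is not satisfiable.

No assignment of truth values to the variables can make all 26 clauses true simultaneously.

The formula is UNSAT (unsatisfiable).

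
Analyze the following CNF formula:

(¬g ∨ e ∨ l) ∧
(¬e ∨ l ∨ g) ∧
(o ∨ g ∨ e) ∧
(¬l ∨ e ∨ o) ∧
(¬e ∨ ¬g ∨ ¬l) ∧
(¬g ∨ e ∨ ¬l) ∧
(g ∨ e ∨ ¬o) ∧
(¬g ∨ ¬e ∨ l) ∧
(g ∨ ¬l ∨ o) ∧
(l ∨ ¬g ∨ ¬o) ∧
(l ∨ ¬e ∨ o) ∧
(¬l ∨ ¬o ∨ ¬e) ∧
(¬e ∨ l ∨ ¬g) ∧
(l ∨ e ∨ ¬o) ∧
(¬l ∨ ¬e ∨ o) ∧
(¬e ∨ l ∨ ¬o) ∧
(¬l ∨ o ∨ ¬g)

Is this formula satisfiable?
No

No, the formula is not satisfiable.

No assignment of truth values to the variables can make all 17 clauses true simultaneously.

The formula is UNSAT (unsatisfiable).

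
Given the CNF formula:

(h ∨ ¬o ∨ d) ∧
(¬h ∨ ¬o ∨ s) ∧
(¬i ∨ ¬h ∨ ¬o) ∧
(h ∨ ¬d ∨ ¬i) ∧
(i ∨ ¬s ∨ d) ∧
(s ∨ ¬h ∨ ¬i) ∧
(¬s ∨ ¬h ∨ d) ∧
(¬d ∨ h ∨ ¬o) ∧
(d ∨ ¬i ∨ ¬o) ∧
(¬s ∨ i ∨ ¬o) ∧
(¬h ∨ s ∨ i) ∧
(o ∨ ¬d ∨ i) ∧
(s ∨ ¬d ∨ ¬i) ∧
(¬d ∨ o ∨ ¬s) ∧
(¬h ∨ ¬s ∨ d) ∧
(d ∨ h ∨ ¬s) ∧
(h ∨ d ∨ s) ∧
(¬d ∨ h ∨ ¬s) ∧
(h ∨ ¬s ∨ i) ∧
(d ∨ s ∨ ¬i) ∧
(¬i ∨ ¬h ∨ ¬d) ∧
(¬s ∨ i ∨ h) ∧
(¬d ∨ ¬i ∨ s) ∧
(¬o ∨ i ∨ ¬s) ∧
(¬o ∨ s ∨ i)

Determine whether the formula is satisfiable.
No

No, the formula is not satisfiable.

No assignment of truth values to the variables can make all 25 clauses true simultaneously.

The formula is UNSAT (unsatisfiable).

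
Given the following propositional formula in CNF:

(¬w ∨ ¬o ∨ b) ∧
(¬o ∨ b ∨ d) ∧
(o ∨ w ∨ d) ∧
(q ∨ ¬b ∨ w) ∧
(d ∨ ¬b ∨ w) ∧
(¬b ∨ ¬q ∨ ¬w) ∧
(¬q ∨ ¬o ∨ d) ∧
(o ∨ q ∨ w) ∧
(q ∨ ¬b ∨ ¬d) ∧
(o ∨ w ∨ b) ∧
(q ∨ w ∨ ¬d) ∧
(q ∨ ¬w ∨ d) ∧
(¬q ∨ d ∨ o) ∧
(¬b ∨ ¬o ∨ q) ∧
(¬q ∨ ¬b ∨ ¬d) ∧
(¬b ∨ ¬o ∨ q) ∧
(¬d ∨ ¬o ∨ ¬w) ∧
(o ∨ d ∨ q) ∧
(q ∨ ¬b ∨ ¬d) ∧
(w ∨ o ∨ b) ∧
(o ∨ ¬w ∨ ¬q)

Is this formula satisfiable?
Yes

Yes, the formula is satisfiable.

One satisfying assignment is: b=False, w=True, q=False, d=True, o=False

Verification: With this assignment, all 21 clauses evaluate to true.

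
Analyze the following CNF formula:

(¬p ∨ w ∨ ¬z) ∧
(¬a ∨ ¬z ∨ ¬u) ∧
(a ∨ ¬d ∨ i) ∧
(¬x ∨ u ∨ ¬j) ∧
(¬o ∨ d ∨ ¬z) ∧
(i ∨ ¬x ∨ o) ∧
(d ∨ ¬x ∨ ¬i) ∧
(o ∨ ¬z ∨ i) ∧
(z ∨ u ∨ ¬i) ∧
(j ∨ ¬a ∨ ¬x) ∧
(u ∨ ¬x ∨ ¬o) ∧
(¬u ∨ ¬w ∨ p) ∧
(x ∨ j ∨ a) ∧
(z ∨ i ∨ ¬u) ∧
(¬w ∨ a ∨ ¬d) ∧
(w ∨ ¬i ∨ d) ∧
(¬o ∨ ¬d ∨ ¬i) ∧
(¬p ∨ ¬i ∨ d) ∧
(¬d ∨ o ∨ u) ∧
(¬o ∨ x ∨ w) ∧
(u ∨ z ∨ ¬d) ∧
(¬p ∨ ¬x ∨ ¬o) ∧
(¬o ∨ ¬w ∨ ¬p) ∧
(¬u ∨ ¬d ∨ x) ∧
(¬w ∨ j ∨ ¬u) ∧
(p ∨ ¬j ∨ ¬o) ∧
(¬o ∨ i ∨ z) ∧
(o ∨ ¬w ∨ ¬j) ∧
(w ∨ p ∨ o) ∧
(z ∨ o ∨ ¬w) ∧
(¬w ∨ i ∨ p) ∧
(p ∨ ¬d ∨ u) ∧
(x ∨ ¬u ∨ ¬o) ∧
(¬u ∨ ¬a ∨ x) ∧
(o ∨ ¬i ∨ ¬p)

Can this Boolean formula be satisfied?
Yes

Yes, the formula is satisfiable.

One satisfying assignment is: j=False, x=False, i=False, p=True, w=False, a=True, d=False, z=False, o=False, u=False

Verification: With this assignment, all 35 clauses evaluate to true.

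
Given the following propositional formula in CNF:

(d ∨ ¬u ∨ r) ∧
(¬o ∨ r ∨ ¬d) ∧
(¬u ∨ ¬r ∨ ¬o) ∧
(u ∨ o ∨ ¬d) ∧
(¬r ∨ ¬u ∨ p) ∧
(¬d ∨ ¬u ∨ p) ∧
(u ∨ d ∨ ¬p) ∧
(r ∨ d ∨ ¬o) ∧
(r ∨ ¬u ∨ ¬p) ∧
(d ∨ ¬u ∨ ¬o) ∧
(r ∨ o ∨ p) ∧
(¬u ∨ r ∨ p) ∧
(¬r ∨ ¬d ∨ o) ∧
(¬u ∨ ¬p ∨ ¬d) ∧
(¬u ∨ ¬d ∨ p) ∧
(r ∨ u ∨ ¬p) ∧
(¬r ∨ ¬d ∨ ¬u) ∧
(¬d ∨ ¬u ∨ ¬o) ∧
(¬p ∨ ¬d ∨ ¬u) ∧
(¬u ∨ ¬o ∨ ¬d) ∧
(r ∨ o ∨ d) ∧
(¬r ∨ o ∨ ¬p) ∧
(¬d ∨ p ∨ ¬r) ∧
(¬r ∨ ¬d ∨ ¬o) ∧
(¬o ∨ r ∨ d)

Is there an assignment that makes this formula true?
Yes

Yes, the formula is satisfiable.

One satisfying assignment is: u=False, p=False, d=False, r=True, o=False

Verification: With this assignment, all 25 clauses evaluate to true.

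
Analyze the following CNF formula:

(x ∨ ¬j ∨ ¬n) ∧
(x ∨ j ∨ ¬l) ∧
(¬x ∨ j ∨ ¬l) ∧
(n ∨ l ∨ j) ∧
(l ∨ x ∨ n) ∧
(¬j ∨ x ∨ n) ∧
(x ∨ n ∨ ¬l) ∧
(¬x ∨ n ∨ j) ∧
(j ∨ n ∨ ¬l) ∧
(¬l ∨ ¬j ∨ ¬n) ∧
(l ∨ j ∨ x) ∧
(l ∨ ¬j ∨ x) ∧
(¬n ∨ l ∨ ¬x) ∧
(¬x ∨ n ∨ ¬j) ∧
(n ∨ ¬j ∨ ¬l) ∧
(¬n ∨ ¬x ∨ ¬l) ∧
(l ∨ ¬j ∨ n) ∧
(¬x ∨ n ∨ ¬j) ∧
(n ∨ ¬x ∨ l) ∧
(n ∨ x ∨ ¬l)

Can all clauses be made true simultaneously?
No

No, the formula is not satisfiable.

No assignment of truth values to the variables can make all 20 clauses true simultaneously.

The formula is UNSAT (unsatisfiable).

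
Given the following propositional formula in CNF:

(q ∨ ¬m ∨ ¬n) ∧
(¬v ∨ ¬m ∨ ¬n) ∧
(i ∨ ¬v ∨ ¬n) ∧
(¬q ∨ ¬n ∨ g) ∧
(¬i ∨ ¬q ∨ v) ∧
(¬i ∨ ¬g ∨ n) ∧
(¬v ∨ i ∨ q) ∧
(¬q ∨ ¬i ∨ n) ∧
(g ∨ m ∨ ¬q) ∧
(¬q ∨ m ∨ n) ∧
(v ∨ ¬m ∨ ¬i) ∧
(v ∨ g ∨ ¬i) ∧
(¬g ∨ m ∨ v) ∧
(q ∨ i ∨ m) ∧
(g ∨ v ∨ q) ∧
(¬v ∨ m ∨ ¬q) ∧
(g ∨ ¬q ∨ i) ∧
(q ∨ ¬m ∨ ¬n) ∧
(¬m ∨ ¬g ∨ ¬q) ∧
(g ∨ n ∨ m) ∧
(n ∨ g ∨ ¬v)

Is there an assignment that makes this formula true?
Yes

Yes, the formula is satisfiable.

One satisfying assignment is: m=True, v=False, g=True, n=False, i=False, q=False

Verification: With this assignment, all 21 clauses evaluate to true.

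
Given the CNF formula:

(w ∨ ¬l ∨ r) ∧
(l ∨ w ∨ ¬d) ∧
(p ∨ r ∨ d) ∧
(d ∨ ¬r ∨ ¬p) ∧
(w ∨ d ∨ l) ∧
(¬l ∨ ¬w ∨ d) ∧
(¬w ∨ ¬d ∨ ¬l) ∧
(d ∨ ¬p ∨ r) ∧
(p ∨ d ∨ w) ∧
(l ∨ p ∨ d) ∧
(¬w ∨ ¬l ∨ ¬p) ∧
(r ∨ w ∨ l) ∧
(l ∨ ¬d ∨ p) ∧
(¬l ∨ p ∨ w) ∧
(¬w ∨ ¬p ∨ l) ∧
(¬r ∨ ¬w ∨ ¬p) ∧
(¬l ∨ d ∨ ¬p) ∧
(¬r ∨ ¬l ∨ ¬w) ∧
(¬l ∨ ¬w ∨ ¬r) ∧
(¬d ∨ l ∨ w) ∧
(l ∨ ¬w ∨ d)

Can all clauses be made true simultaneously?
Yes

Yes, the formula is satisfiable.

One satisfying assignment is: w=False, p=True, r=True, d=True, l=True

Verification: With this assignment, all 21 clauses evaluate to true.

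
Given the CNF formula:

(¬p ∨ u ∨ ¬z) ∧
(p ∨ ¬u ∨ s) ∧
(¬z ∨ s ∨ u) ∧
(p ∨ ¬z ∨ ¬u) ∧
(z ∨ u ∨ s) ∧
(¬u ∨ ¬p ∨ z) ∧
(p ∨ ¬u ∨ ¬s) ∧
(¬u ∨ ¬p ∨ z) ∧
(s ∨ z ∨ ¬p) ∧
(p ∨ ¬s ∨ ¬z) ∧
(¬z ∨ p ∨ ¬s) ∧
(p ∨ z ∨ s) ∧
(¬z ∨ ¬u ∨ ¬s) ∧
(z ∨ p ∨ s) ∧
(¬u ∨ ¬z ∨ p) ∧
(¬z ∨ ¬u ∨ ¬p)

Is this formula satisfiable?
Yes

Yes, the formula is satisfiable.

One satisfying assignment is: z=False, p=False, s=True, u=False

Verification: With this assignment, all 16 clauses evaluate to true.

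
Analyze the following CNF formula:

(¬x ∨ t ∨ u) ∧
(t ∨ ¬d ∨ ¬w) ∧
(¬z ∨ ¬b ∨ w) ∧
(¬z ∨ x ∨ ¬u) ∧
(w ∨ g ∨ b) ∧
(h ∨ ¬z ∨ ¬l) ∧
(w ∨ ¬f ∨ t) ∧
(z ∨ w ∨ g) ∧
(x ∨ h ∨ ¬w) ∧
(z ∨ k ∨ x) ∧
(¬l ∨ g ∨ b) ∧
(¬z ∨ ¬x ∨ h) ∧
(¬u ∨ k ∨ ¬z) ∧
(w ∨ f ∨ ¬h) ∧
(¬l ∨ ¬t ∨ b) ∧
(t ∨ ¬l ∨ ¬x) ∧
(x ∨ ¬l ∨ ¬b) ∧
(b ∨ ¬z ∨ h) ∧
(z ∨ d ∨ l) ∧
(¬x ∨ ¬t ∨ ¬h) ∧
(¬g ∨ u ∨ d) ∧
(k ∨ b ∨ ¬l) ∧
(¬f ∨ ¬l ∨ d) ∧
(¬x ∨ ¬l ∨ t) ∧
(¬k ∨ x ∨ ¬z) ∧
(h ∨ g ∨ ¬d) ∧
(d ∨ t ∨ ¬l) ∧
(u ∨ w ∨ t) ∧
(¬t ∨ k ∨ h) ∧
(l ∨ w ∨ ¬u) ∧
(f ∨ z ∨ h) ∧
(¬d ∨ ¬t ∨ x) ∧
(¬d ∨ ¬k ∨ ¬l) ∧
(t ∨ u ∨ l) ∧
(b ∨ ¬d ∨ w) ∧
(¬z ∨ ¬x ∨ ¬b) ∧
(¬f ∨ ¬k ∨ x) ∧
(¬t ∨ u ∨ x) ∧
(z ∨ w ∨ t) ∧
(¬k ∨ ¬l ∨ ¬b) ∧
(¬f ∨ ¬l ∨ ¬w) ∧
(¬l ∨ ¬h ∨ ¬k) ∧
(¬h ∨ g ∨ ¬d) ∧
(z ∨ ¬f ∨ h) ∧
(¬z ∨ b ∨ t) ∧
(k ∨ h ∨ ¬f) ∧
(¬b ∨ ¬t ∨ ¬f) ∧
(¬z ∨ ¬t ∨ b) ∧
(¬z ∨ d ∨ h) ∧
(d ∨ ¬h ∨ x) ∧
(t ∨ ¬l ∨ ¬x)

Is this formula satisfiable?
No

No, the formula is not satisfiable.

No assignment of truth values to the variables can make all 51 clauses true simultaneously.

The formula is UNSAT (unsatisfiable).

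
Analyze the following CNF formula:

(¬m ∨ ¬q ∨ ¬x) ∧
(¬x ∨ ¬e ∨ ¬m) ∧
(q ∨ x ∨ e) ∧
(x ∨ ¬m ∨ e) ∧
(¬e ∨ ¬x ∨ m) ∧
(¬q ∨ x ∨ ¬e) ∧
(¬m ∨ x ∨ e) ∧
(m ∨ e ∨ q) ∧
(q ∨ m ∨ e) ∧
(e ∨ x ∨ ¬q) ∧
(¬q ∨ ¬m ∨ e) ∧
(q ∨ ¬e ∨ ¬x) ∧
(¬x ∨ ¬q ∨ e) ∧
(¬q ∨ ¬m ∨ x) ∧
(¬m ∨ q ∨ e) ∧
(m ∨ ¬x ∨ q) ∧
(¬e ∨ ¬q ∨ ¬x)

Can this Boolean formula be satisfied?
Yes

Yes, the formula is satisfiable.

One satisfying assignment is: m=False, q=False, x=False, e=True

Verification: With this assignment, all 17 clauses evaluate to true.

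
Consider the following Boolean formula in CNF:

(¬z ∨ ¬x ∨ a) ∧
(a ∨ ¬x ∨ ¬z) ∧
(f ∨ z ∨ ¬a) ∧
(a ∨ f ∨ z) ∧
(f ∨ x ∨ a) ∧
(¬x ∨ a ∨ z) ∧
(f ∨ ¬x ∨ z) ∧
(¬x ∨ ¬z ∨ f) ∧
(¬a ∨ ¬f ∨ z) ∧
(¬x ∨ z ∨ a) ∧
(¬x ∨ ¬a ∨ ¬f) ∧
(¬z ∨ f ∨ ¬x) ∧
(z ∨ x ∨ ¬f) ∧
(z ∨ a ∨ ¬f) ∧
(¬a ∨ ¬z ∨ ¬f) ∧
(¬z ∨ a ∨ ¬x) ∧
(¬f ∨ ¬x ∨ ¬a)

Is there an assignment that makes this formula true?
Yes

Yes, the formula is satisfiable.

One satisfying assignment is: a=True, z=True, f=False, x=False

Verification: With this assignment, all 17 clauses evaluate to true.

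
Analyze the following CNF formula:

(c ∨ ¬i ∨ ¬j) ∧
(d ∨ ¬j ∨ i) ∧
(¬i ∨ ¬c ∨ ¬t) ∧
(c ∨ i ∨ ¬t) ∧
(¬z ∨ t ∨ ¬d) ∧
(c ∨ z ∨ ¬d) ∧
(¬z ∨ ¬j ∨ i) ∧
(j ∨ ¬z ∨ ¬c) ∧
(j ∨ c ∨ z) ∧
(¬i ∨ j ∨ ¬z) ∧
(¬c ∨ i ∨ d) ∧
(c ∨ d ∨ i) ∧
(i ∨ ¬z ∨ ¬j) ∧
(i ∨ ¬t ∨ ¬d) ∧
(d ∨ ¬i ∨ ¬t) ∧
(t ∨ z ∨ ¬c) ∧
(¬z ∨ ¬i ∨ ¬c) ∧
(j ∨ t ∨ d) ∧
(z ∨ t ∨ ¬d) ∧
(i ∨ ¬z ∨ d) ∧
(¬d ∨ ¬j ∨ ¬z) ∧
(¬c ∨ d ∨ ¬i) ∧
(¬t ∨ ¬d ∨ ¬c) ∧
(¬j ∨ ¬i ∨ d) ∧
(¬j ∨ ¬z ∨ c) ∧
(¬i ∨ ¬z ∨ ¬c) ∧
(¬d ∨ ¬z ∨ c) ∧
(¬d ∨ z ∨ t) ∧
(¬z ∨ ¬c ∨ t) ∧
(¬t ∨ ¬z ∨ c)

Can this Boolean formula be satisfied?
No

No, the formula is not satisfiable.

No assignment of truth values to the variables can make all 30 clauses true simultaneously.

The formula is UNSAT (unsatisfiable).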